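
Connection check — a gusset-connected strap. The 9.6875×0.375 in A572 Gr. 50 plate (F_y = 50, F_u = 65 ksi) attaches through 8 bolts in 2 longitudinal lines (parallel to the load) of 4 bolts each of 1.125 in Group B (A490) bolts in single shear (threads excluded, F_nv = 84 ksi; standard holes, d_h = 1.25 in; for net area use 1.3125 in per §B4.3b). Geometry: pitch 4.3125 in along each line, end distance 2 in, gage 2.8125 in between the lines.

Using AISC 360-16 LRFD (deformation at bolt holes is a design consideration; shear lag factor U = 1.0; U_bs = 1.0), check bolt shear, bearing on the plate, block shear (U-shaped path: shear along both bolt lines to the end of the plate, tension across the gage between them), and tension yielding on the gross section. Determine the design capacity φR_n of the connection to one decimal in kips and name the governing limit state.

163.5 kips (gross-section yield governs)

Bolt shear: A_b = π(1.125)²/4 = 0.99402 in². φR_n = 0.75 × 84 × 0.99402 × 8 × 1 = 501.0 kips.
Bearing (0.375 in plate, F_u = 65 ksi): end bolts L_c = 2 − 1.25/2 = 1.375, R_n = min(1.2×1.375×0.375×65, 2.4×1.125×0.375×65) = 40.219 kips/bolt; interior L_c = 4.3125 − 1.25 = 3.0625, R_n = 65.813 kips/bolt. φR_n = 0.75 × (2×40.219 + 6×65.813) = 356.5 kips.
Block shear: shear path 2×[2+3×4.3125] = 2×14.9375 in, A_gv = 11.203, A_nv = 2×(14.9375 − 3.5×1.3125)×0.375 = 7.7578 in²; tension across gage: (2.8125 − 1×1.3125)×0.375 = 0.5625 in². R_n = min(0.6×65×7.7578, 0.6×50×11.203) + 1.0×65×0.5625 = min(302.55, 336.09) + 36.563 = 339.11 kips. φR_n = 0.75 × 339.11 = 254.3 kips.
Tension yield (gross): A_g = 9.6875×0.375 = 3.6328 in². φR_n = 0.90 × 50 × 3.6328 = 163.5 kips.
Governing: min(501.0, 356.5, 254.3, 163.5) = 163.5 kips → gross-section yield.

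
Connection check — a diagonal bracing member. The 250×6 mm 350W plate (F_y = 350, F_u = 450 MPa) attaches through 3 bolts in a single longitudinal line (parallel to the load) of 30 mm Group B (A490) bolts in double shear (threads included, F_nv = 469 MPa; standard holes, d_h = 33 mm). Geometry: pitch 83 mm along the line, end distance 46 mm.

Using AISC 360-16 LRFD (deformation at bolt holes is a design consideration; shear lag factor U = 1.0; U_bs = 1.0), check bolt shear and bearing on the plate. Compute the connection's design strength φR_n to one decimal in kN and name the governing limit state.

Bolt shear: A_b = π(30)²/4 = 706.86 mm². φR_n = 0.75 × 469 × 706.86 × 3 × 2 = 1491.8 kN.
Bearing (6 mm plate, F_u = 450 MPa): end bolts L_c = 46 − 33/2 = 29.5, R_n = min(1.2×29.5×6×450, 2.4×30×6×450) = 95.58 kN/bolt; interior L_c = 83 − 33 = 50, R_n = 162 kN/bolt. φR_n = 0.75 × (1×95.58 + 2×162) = 314.7 kN.
Governing: min(1491.8, 314.7) = 314.7 kN → bearing.

314.7 kN (bearing governs)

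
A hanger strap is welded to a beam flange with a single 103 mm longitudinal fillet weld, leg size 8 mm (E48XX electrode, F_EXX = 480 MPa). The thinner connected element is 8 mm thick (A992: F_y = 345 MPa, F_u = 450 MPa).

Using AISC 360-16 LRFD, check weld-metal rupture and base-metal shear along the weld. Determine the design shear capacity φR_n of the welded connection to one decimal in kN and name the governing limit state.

125.8 kN (weld metal governs)

Weld metal: throat = 0.707×8 = 5.656 mm, L = 103 mm. φR_n = 0.75 × 0.6 × 480 × 5.656 × 103 = 125.8 kN.
Base metal shear (8 mm plate): yield φR_n = 1.0×0.6×345×8×103 = 170.6 kN; rupture φR_n = 0.75×0.6×450×8×103 = 166.9 kN; take 166.9 kN (rupture).
Governing: min(125.8, 166.9) = 125.8 kN → weld metal.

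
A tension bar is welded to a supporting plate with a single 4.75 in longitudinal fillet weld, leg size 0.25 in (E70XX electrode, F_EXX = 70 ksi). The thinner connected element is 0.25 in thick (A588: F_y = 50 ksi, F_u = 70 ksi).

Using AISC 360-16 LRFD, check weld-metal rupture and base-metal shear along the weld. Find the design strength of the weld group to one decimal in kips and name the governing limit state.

26.4 kips (weld metal governs)

Weld metal: throat = 0.707×0.25 = 0.17675 in, L = 4.75 in. φR_n = 0.75 × 0.6 × 70 × 0.17675 × 4.75 = 26.4 kips.
Base metal shear (0.25 in plate): yield φR_n = 1.0×0.6×50×0.25×4.75 = 35.6 kips; rupture φR_n = 0.75×0.6×70×0.25×4.75 = 37.4 kips; take 35.6 kips (yield).
Governing: min(26.4, 35.6) = 26.4 kips → weld metal.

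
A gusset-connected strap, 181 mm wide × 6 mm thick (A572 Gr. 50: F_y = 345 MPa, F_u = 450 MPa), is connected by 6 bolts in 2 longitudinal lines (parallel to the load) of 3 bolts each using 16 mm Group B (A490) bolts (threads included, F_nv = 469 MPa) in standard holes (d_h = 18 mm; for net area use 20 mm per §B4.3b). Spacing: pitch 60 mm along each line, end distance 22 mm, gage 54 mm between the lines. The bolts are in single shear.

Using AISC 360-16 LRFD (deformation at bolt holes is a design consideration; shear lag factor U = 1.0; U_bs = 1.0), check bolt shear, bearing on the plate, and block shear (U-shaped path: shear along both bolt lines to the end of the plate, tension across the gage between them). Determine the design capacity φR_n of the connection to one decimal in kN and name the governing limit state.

292.4 kN (block shear governs)

Bolt shear: A_b = π(16)²/4 = 201.06 mm². φR_n = 0.75 × 469 × 201.06 × 6 × 1 = 424.3 kN.
Bearing (6 mm plate, F_u = 450 MPa): end bolts L_c = 22 − 18/2 = 13, R_n = min(1.2×13×6×450, 2.4×16×6×450) = 42.12 kN/bolt; interior L_c = 60 − 18 = 42, R_n = 103.68 kN/bolt. φR_n = 0.75 × (2×42.12 + 4×103.68) = 374.2 kN.
Block shear: shear path 2×[22+2×60] = 2×142 mm, A_gv = 1704, A_nv = 2×(142 − 2.5×20)×6 = 1104 mm²; tension across gage: (54 − 1×20)×6 = 204 mm². R_n = min(0.6×450×1104, 0.6×345×1704) + 1.0×450×204 = min(298.08, 352.73) + 91.8 = 389.88 kN. φR_n = 0.75 × 389.88 = 292.4 kN.
Governing: min(424.3, 374.2, 292.4) = 292.4 kN → block shear.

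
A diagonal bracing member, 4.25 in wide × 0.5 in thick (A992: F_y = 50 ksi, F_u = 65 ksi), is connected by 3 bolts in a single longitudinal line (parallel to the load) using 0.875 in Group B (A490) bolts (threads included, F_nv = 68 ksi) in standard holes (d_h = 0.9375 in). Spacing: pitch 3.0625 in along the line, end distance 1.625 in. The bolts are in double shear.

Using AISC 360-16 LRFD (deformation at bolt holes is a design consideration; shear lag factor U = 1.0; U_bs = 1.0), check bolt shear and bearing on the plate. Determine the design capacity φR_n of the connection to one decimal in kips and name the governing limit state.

Bolt shear: A_b = π(0.875)²/4 = 0.60132 in². φR_n = 0.75 × 68 × 0.60132 × 3 × 2 = 184.0 kips.
Bearing (0.5 in plate, F_u = 65 ksi): end bolts L_c = 1.625 − 0.9375/2 = 1.15625, R_n = min(1.2×1.15625×0.5×65, 2.4×0.875×0.5×65) = 45.094 kips/bolt; interior L_c = 3.0625 − 0.9375 = 2.125, R_n = 68.25 kips/bolt. φR_n = 0.75 × (1×45.094 + 2×68.25) = 136.2 kips.
Governing: min(184.0, 136.2) = 136.2 kips → bearing.

136.2 kips (bearing governs)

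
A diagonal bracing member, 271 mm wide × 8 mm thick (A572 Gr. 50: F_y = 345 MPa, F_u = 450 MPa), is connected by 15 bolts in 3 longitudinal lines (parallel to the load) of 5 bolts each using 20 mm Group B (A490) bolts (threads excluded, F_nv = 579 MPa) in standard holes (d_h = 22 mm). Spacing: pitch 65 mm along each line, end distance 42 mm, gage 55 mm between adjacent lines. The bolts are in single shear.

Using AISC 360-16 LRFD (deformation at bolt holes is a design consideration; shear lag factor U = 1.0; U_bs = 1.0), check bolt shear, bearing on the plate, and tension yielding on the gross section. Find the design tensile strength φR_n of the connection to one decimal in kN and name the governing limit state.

673.2 kN (gross-section yield governs)

Bolt shear: A_b = π(20)²/4 = 314.16 mm². φR_n = 0.75 × 579 × 314.16 × 15 × 1 = 2046.4 kN.
Bearing (8 mm plate, F_u = 450 MPa): end bolts L_c = 42 − 22/2 = 31, R_n = min(1.2×31×8×450, 2.4×20×8×450) = 133.92 kN/bolt; interior L_c = 65 − 22 = 43, R_n = 172.8 kN/bolt. φR_n = 0.75 × (3×133.92 + 12×172.8) = 1856.5 kN.
Tension yield (gross): A_g = 271×8 = 2168 mm². φR_n = 0.90 × 345 × 2168 = 673.2 kN.
Governing: min(2046.4, 1856.5, 673.2) = 673.2 kN → gross-section yield.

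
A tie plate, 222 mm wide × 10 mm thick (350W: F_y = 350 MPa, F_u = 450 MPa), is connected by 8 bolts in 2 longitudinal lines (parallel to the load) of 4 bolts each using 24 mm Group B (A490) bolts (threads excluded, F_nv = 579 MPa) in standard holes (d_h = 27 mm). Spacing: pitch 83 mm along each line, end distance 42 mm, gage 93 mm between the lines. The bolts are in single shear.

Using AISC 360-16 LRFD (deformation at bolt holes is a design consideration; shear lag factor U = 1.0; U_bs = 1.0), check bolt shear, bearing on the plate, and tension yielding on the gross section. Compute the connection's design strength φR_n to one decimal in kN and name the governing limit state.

Bolt shear: A_b = π(24)²/4 = 452.39 mm². φR_n = 0.75 × 579 × 452.39 × 8 × 1 = 1571.6 kN.
Bearing (10 mm plate, F_u = 450 MPa): end bolts L_c = 42 − 27/2 = 28.5, R_n = min(1.2×28.5×10×450, 2.4×24×10×450) = 153.9 kN/bolt; interior L_c = 83 − 27 = 56, R_n = 259.2 kN/bolt. φR_n = 0.75 × (2×153.9 + 6×259.2) = 1397.3 kN.
Tension yield (gross): A_g = 222×10 = 2220 mm². φR_n = 0.90 × 350 × 2220 = 699.3 kN.
Governing: min(1571.6, 1397.3, 699.3) = 699.3 kN → gross-section yield.

699.3 kN (gross-section yield governs)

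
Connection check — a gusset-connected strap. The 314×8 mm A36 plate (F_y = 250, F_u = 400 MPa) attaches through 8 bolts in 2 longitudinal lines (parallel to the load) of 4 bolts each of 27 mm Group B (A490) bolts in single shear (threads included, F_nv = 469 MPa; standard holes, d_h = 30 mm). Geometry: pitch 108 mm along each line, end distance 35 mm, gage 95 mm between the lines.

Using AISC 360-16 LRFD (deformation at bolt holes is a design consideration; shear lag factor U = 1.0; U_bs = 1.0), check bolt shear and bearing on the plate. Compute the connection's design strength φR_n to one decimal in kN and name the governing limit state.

Bolt shear: A_b = π(27)²/4 = 572.56 mm². φR_n = 0.75 × 469 × 572.56 × 8 × 1 = 1611.2 kN.
Bearing (8 mm plate, F_u = 400 MPa): end bolts L_c = 35 − 30/2 = 20, R_n = min(1.2×20×8×400, 2.4×27×8×400) = 76.8 kN/bolt; interior L_c = 108 − 30 = 78, R_n = 207.36 kN/bolt. φR_n = 0.75 × (2×76.8 + 6×207.36) = 1048.3 kN.
Governing: min(1611.2, 1048.3) = 1048.3 kN → bearing.

1048.3 kN (bearing governs)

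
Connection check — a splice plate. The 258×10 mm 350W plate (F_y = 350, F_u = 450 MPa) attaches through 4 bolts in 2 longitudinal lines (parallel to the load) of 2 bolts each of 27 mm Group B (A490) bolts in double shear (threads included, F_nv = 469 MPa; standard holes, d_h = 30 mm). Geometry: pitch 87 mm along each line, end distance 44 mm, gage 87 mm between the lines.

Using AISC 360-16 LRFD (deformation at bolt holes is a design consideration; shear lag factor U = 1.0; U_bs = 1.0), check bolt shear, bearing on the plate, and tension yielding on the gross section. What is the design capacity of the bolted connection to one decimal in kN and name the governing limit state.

Bolt shear: A_b = π(27)²/4 = 572.56 mm². φR_n = 0.75 × 469 × 572.56 × 4 × 2 = 1611.2 kN.
Bearing (10 mm plate, F_u = 450 MPa): end bolts L_c = 44 − 30/2 = 29, R_n = min(1.2×29×10×450, 2.4×27×10×450) = 156.6 kN/bolt; interior L_c = 87 − 30 = 57, R_n = 291.6 kN/bolt. φR_n = 0.75 × (2×156.6 + 2×291.6) = 672.3 kN.
Tension yield (gross): A_g = 258×10 = 2580 mm². φR_n = 0.90 × 350 × 2580 = 812.7 kN.
Governing: min(1611.2, 672.3, 812.7) = 672.3 kN → bearing.

672.3 kN (bearing governs)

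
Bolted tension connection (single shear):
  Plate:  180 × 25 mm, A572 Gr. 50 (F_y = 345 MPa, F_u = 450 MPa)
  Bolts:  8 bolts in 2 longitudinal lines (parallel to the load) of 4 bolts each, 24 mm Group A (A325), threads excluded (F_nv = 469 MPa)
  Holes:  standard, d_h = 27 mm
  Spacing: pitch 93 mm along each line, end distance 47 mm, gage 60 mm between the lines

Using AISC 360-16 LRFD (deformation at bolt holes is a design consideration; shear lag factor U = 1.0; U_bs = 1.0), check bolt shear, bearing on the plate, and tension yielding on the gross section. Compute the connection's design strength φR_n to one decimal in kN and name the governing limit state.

1273.0 kN (bolt shear governs)

Bolt shear: A_b = π(24)²/4 = 452.39 mm². φR_n = 0.75 × 469 × 452.39 × 8 × 1 = 1273.0 kN.
Bearing (25 mm plate, F_u = 450 MPa): end bolts L_c = 47 − 27/2 = 33.5, R_n = min(1.2×33.5×25×450, 2.4×24×25×450) = 452.25 kN/bolt; interior L_c = 93 − 27 = 66, R_n = 648 kN/bolt. φR_n = 0.75 × (2×452.25 + 6×648) = 3594.4 kN.
Tension yield (gross): A_g = 180×25 = 4500 mm². φR_n = 0.90 × 345 × 4500 = 1397.3 kN.
Governing: min(1273.0, 3594.4, 1397.3) = 1273.0 kN → bolt shear.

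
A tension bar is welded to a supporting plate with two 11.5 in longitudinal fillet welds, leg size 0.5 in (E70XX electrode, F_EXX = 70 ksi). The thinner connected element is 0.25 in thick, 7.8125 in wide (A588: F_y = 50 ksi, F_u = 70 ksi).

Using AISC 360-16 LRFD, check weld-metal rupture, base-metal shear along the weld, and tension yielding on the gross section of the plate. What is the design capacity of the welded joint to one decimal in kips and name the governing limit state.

Weld metal: throat = 0.707×0.5 = 0.3535 in, L = 2×11.5 = 23 in. φR_n = 0.75 × 0.6 × 70 × 0.3535 × 23 = 256.1 kips.
Base metal shear (0.25 in plate): yield φR_n = 1.0×0.6×50×0.25×23 = 172.5 kips; rupture φR_n = 0.75×0.6×70×0.25×23 = 181.1 kips; take 172.5 kips (yield).
Tension yield (gross): A_g = 7.8125×0.25 = 1.9531 in². φR_n = 0.90 × 50 × 1.9531 = 87.9 kips.
Governing: min(256.1, 172.5, 87.9) = 87.9 kips → gross-section yield.

87.9 kips (gross-section yield governs)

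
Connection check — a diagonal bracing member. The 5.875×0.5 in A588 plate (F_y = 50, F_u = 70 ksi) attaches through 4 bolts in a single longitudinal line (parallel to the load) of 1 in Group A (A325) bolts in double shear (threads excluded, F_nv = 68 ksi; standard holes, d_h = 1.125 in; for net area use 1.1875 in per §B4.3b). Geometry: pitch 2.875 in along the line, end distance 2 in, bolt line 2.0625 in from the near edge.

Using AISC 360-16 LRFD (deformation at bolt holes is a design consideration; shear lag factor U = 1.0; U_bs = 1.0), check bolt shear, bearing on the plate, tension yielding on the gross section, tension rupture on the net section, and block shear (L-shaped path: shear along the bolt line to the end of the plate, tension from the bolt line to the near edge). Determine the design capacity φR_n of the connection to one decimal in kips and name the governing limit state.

123.0 kips (net-section rupture governs)

Bolt shear: A_b = π(1)²/4 = 0.7854 in². φR_n = 0.75 × 68 × 0.7854 × 4 × 2 = 320.4 kips.
Bearing (0.5 in plate, F_u = 70 ksi): end bolts L_c = 2 − 1.125/2 = 1.4375, R_n = min(1.2×1.4375×0.5×70, 2.4×1×0.5×70) = 60.375 kips/bolt; interior L_c = 2.875 − 1.125 = 1.75, R_n = 73.5 kips/bolt. φR_n = 0.75 × (1×60.375 + 3×73.5) = 210.7 kips.
Tension yield (gross): A_g = 5.875×0.5 = 2.9375 in². φR_n = 0.90 × 50 × 2.9375 = 132.2 kips.
Tension rupture (net): A_n = (5.875 − 1×1.1875)×0.5 = 2.3438 in² (U = 1.0, A_e = A_n). φR_n = 0.75 × 70 × 2.3438 = 123.0 kips.
Block shear: shear path 1×[2+3×2.875] = 1×10.625 in, A_gv = 5.3125, A_nv = 1×(10.625 − 3.5×1.1875)×0.5 = 3.2344 in²; tension to near edge: (2.0625 − 0.5×1.1875)×0.5 = 0.73438 in². R_n = min(0.6×70×3.2344, 0.6×50×5.3125) + 1.0×70×0.73438 = min(135.84, 159.38) + 51.407 = 187.25 kips. φR_n = 0.75 × 187.25 = 140.4 kips.
Governing: min(320.4, 210.7, 132.2, 123.0, 140.4) = 123.0 kips → net-section rupture.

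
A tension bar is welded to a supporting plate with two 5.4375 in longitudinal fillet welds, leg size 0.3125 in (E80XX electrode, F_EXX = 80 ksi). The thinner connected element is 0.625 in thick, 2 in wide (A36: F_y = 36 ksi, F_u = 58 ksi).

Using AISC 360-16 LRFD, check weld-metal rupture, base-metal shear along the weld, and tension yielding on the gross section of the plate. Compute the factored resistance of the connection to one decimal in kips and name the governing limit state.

40.5 kips (gross-section yield governs)

Weld metal: throat = 0.707×0.3125 = 0.22094 in, L = 2×5.4375 = 10.875 in. φR_n = 0.75 × 0.6 × 80 × 0.22094 × 10.875 = 86.5 kips.
Base metal shear (0.625 in plate): yield φR_n = 1.0×0.6×36×0.625×10.875 = 146.8 kips; rupture φR_n = 0.75×0.6×58×0.625×10.875 = 177.4 kips; take 146.8 kips (yield).
Tension yield (gross): A_g = 2×0.625 = 1.25 in². φR_n = 0.90 × 36 × 1.25 = 40.5 kips.
Governing: min(86.5, 146.8, 40.5) = 40.5 kips → gross-section yield.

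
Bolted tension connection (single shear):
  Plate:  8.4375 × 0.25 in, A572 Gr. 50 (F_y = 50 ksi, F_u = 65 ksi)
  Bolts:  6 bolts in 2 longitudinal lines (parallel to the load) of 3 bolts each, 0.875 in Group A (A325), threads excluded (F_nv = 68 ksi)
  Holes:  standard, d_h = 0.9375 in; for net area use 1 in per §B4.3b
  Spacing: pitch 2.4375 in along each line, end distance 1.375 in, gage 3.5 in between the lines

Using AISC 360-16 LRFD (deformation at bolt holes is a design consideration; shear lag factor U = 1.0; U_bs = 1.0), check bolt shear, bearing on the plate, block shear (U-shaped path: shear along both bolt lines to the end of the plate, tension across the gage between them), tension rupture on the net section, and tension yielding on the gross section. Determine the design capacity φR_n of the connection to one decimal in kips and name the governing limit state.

Bolt shear: A_b = π(0.875)²/4 = 0.60132 in². φR_n = 0.75 × 68 × 0.60132 × 6 × 1 = 184.0 kips.
Bearing (0.25 in plate, F_u = 65 ksi): end bolts L_c = 1.375 − 0.9375/2 = 0.90625, R_n = min(1.2×0.90625×0.25×65, 2.4×0.875×0.25×65) = 17.672 kips/bolt; interior L_c = 2.4375 − 0.9375 = 1.5, R_n = 29.25 kips/bolt. φR_n = 0.75 × (2×17.672 + 4×29.25) = 114.3 kips.
Block shear: shear path 2×[1.375+2×2.4375] = 2×6.25 in, A_gv = 3.125, A_nv = 2×(6.25 − 2.5×1)×0.25 = 1.875 in²; tension across gage: (3.5 − 1×1)×0.25 = 0.625 in². R_n = min(0.6×65×1.875, 0.6×50×3.125) + 1.0×65×0.625 = min(73.125, 93.75) + 40.625 = 113.75 kips. φR_n = 0.75 × 113.75 = 85.3 kips.
Tension rupture (net): A_n = (8.4375 − 2×1)×0.25 = 1.6094 in² (U = 1.0, A_e = A_n). φR_n = 0.75 × 65 × 1.6094 = 78.5 kips.
Tension yield (gross): A_g = 8.4375×0.25 = 2.1094 in². φR_n = 0.90 × 50 × 2.1094 = 94.9 kips.
Governing: min(184.0, 114.3, 85.3, 78.5, 94.9) = 78.5 kips → net-section rupture.

78.5 kips (net-section rupture governs)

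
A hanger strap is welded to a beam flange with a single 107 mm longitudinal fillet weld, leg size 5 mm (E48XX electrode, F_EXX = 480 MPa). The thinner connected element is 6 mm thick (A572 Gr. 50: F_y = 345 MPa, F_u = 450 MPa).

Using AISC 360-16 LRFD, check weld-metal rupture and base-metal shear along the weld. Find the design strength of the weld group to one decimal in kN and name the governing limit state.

Weld metal: throat = 0.707×5 = 3.535 mm, L = 107 mm. φR_n = 0.75 × 0.6 × 480 × 3.535 × 107 = 81.7 kN.
Base metal shear (6 mm plate): yield φR_n = 1.0×0.6×345×6×107 = 132.9 kN; rupture φR_n = 0.75×0.6×450×6×107 = 130.0 kN; take 130.0 kN (rupture).
Governing: min(81.7, 130.0) = 81.7 kN → weld metal.

81.7 kN (weld metal governs)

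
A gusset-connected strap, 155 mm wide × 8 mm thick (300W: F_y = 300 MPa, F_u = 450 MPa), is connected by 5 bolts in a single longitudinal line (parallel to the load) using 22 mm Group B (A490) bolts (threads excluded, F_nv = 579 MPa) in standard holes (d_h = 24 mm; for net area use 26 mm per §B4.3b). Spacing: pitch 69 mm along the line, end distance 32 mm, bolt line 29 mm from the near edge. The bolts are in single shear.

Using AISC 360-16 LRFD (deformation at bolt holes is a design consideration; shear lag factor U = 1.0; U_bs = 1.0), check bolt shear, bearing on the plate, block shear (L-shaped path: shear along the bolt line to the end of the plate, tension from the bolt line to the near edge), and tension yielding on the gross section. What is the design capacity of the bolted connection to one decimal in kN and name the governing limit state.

Bolt shear: A_b = π(22)²/4 = 380.13 mm². φR_n = 0.75 × 579 × 380.13 × 5 × 1 = 825.4 kN.
Bearing (8 mm plate, F_u = 450 MPa): end bolts L_c = 32 − 24/2 = 20, R_n = min(1.2×20×8×450, 2.4×22×8×450) = 86.4 kN/bolt; interior L_c = 69 − 24 = 45, R_n = 190.08 kN/bolt. φR_n = 0.75 × (1×86.4 + 4×190.08) = 635.0 kN.
Block shear: shear path 1×[32+4×69] = 1×308 mm, A_gv = 2464, A_nv = 1×(308 − 4.5×26)×8 = 1528 mm²; tension to near edge: (29 − 0.5×26)×8 = 128 mm². R_n = min(0.6×450×1528, 0.6×300×2464) + 1.0×450×128 = min(412.56, 443.52) + 57.6 = 470.16 kN. φR_n = 0.75 × 470.16 = 352.6 kN.
Tension yield (gross): A_g = 155×8 = 1240 mm². φR_n = 0.90 × 300 × 1240 = 334.8 kN.
Governing: min(825.4, 635.0, 352.6, 334.8) = 334.8 kN → gross-section yield.

334.8 kN (gross-section yield governs)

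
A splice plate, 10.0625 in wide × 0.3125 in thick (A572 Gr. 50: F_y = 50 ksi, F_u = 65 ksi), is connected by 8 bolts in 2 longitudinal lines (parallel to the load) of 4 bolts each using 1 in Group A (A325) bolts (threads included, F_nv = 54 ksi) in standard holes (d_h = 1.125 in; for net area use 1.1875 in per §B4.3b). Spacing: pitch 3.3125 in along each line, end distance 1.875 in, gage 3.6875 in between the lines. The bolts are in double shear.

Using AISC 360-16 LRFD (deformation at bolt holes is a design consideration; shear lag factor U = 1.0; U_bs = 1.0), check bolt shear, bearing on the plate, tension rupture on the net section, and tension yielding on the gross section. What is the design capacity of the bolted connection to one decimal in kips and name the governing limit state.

117.1 kips (net-section rupture governs)

Bolt shear: A_b = π(1)²/4 = 0.7854 in². φR_n = 0.75 × 54 × 0.7854 × 8 × 2 = 508.9 kips.
Bearing (0.3125 in plate, F_u = 65 ksi): end bolts L_c = 1.875 − 1.125/2 = 1.3125, R_n = min(1.2×1.3125×0.3125×65, 2.4×1×0.3125×65) = 31.992 kips/bolt; interior L_c = 3.3125 − 1.125 = 2.1875, R_n = 48.75 kips/bolt. φR_n = 0.75 × (2×31.992 + 6×48.75) = 267.4 kips.
Tension rupture (net): A_n = (10.0625 − 2×1.1875)×0.3125 = 2.4023 in² (U = 1.0, A_e = A_n). φR_n = 0.75 × 65 × 2.4023 = 117.1 kips.
Tension yield (gross): A_g = 10.0625×0.3125 = 3.1445 in². φR_n = 0.90 × 50 × 3.1445 = 141.5 kips.
Governing: min(508.9, 267.4, 117.1, 141.5) = 117.1 kips → net-section rupture.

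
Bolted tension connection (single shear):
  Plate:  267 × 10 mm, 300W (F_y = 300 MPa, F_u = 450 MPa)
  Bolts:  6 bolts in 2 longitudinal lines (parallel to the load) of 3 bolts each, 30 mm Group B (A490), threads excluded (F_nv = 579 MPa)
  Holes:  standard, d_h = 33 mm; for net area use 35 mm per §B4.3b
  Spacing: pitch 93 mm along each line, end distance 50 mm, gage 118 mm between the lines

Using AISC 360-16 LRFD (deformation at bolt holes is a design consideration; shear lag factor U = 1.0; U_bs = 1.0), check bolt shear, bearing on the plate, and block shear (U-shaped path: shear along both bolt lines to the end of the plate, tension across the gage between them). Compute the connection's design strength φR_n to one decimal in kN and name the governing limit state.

Bolt shear: A_b = π(30)²/4 = 706.86 mm². φR_n = 0.75 × 579 × 706.86 × 6 × 1 = 1841.7 kN.
Bearing (10 mm plate, F_u = 450 MPa): end bolts L_c = 50 − 33/2 = 33.5, R_n = min(1.2×33.5×10×450, 2.4×30×10×450) = 180.9 kN/bolt; interior L_c = 93 − 33 = 60, R_n = 324 kN/bolt. φR_n = 0.75 × (2×180.9 + 4×324) = 1243.4 kN.
Block shear: shear path 2×[50+2×93] = 2×236 mm, A_gv = 4720, A_nv = 2×(236 − 2.5×35)×10 = 2970 mm²; tension across gage: (118 − 1×35)×10 = 830 mm². R_n = min(0.6×450×2970, 0.6×300×4720) + 1.0×450×830 = min(801.9, 849.6) + 373.5 = 1175.4 kN. φR_n = 0.75 × 1175.4 = 881.6 kN.
Governing: min(1841.7, 1243.4, 881.6) = 881.6 kN → block shear.

881.6 kN (block shear governs)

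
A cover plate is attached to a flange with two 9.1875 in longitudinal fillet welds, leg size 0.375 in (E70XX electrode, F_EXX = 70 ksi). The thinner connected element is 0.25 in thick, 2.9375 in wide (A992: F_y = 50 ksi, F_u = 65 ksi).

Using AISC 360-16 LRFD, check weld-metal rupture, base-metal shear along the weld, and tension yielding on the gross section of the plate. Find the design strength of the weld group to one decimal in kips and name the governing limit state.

33.0 kips (gross-section yield governs)

Weld metal: throat = 0.707×0.375 = 0.26513 in, L = 2×9.1875 = 18.375 in. φR_n = 0.75 × 0.6 × 70 × 0.26513 × 18.375 = 153.5 kips.
Base metal shear (0.25 in plate): yield φR_n = 1.0×0.6×50×0.25×18.375 = 137.8 kips; rupture φR_n = 0.75×0.6×65×0.25×18.375 = 134.4 kips; take 134.4 kips (rupture).
Tension yield (gross): A_g = 2.9375×0.25 = 0.73438 in². φR_n = 0.90 × 50 × 0.73438 = 33.0 kips.
Governing: min(153.5, 134.4, 33.0) = 33.0 kips → gross-section yield.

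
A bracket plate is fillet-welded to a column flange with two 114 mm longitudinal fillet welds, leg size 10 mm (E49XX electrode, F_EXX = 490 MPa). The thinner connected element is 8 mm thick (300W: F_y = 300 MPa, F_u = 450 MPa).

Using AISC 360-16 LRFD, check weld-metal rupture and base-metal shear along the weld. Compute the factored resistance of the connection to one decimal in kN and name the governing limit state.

328.3 kN (base-metal shear governs)

Weld metal: throat = 0.707×10 = 7.07 mm, L = 2×114 = 228 mm. φR_n = 0.75 × 0.6 × 490 × 7.07 × 228 = 355.4 kN.
Base metal shear (8 mm plate): yield φR_n = 1.0×0.6×300×8×228 = 328.3 kN; rupture φR_n = 0.75×0.6×450×8×228 = 369.4 kN; take 328.3 kN (yield).
Governing: min(355.4, 328.3) = 328.3 kN → base-metal shear.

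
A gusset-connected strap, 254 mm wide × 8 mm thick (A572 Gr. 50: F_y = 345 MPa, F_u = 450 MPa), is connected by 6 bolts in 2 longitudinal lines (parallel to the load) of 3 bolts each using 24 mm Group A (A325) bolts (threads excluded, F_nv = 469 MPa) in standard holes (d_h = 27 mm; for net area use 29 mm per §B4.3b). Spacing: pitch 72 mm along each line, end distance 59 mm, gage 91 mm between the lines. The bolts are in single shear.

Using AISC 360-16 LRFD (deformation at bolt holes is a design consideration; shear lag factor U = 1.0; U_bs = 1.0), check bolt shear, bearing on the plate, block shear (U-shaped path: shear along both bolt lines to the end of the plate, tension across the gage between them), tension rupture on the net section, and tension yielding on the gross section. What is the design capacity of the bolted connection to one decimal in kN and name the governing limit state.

Bolt shear: A_b = π(24)²/4 = 452.39 mm². φR_n = 0.75 × 469 × 452.39 × 6 × 1 = 954.8 kN.
Bearing (8 mm plate, F_u = 450 MPa): end bolts L_c = 59 − 27/2 = 45.5, R_n = min(1.2×45.5×8×450, 2.4×24×8×450) = 196.56 kN/bolt; interior L_c = 72 − 27 = 45, R_n = 194.4 kN/bolt. φR_n = 0.75 × (2×196.56 + 4×194.4) = 878.0 kN.
Block shear: shear path 2×[59+2×72] = 2×203 mm, A_gv = 3248, A_nv = 2×(203 − 2.5×29)×8 = 2088 mm²; tension across gage: (91 − 1×29)×8 = 496 mm². R_n = min(0.6×450×2088, 0.6×345×3248) + 1.0×450×496 = min(563.76, 672.34) + 223.2 = 786.96 kN. φR_n = 0.75 × 786.96 = 590.2 kN.
Tension rupture (net): A_n = (254 − 2×29)×8 = 1568 mm² (U = 1.0, A_e = A_n). φR_n = 0.75 × 450 × 1568 = 529.2 kN.
Tension yield (gross): A_g = 254×8 = 2032 mm². φR_n = 0.90 × 345 × 2032 = 630.9 kN.
Governing: min(954.8, 878.0, 590.2, 529.2, 630.9) = 529.2 kN → net-section rupture.

529.2 kN (net-section rupture governs)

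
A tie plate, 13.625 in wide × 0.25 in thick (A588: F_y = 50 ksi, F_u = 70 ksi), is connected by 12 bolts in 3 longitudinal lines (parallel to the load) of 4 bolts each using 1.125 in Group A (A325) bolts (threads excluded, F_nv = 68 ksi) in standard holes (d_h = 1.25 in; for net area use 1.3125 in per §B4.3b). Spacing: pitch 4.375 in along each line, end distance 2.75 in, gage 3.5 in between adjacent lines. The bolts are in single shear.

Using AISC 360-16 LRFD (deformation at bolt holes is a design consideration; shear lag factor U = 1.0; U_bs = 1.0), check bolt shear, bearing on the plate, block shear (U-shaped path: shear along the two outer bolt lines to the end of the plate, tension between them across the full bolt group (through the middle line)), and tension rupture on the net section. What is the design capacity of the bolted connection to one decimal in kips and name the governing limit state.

Bolt shear: A_b = π(1.125)²/4 = 0.99402 in². φR_n = 0.75 × 68 × 0.99402 × 12 × 1 = 608.3 kips.
Bearing (0.25 in plate, F_u = 70 ksi): end bolts L_c = 2.75 − 1.25/2 = 2.125, R_n = min(1.2×2.125×0.25×70, 2.4×1.125×0.25×70) = 44.625 kips/bolt; interior L_c = 4.375 − 1.25 = 3.125, R_n = 47.25 kips/bolt. φR_n = 0.75 × (3×44.625 + 9×47.25) = 419.3 kips.
Block shear: shear path 2×[2.75+3×4.375] = 2×15.875 in, A_gv = 7.9375, A_nv = 2×(15.875 − 3.5×1.3125)×0.25 = 5.6406 in²; tension across gage: (7 − 2×1.3125)×0.25 = 1.0938 in². R_n = min(0.6×70×5.6406, 0.6×50×7.9375) + 1.0×70×1.0938 = min(236.91, 238.13) + 76.566 = 313.48 kips. φR_n = 0.75 × 313.48 = 235.1 kips.
Tension rupture (net): A_n = (13.625 − 3×1.3125)×0.25 = 2.4219 in² (U = 1.0, A_e = A_n). φR_n = 0.75 × 70 × 2.4219 = 127.1 kips.
Governing: min(608.3, 419.3, 235.1, 127.1) = 127.1 kips → net-section rupture.

127.1 kips (net-section rupture governs)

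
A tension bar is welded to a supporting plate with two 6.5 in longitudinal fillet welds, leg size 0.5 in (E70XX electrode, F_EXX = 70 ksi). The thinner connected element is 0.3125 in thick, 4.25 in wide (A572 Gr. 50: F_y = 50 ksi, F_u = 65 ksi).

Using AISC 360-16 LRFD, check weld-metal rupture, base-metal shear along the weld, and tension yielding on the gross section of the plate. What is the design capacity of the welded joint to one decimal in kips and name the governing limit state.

59.8 kips (gross-section yield governs)

Weld metal: throat = 0.707×0.5 = 0.3535 in, L = 2×6.5 = 13 in. φR_n = 0.75 × 0.6 × 70 × 0.3535 × 13 = 144.8 kips.
Base metal shear (0.3125 in plate): yield φR_n = 1.0×0.6×50×0.3125×13 = 121.9 kips; rupture φR_n = 0.75×0.6×65×0.3125×13 = 118.8 kips; take 118.8 kips (rupture).
Tension yield (gross): A_g = 4.25×0.3125 = 1.3281 in². φR_n = 0.90 × 50 × 1.3281 = 59.8 kips.
Governing: min(144.8, 118.8, 59.8) = 59.8 kips → gross-section yield.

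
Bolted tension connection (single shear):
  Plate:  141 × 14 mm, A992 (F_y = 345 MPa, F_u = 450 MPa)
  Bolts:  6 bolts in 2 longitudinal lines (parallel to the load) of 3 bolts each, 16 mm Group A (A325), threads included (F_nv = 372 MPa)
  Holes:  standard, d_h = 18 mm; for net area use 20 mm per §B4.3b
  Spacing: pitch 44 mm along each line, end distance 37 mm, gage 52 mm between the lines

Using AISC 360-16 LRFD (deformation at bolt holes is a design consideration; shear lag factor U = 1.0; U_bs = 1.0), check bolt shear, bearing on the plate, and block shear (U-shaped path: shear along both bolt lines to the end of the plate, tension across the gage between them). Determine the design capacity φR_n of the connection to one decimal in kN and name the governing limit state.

336.6 kN (bolt shear governs)

Bolt shear: A_b = π(16)²/4 = 201.06 mm². φR_n = 0.75 × 372 × 201.06 × 6 × 1 = 336.6 kN.
Bearing (14 mm plate, F_u = 450 MPa): end bolts L_c = 37 − 18/2 = 28, R_n = min(1.2×28×14×450, 2.4×16×14×450) = 211.68 kN/bolt; interior L_c = 44 − 18 = 26, R_n = 196.56 kN/bolt. φR_n = 0.75 × (2×211.68 + 4×196.56) = 907.2 kN.
Block shear: shear path 2×[37+2×44] = 2×125 mm, A_gv = 3500, A_nv = 2×(125 − 2.5×20)×14 = 2100 mm²; tension across gage: (52 − 1×20)×14 = 448 mm². R_n = min(0.6×450×2100, 0.6×345×3500) + 1.0×450×448 = min(567, 724.5) + 201.6 = 768.6 kN. φR_n = 0.75 × 768.6 = 576.5 kN.
Governing: min(336.6, 907.2, 576.5) = 336.6 kN → bolt shear.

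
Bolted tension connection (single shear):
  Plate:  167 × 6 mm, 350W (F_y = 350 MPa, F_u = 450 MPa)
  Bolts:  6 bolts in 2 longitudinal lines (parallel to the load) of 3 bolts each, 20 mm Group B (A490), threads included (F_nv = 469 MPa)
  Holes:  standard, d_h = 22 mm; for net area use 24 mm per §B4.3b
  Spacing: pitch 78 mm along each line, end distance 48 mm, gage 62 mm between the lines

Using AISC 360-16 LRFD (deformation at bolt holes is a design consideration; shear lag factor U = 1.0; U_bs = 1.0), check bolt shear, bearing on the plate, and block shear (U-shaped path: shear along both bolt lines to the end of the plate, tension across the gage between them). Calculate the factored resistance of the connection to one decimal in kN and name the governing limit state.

426.9 kN (block shear governs)

Bolt shear: A_b = π(20)²/4 = 314.16 mm². φR_n = 0.75 × 469 × 314.16 × 6 × 1 = 663.0 kN.
Bearing (6 mm plate, F_u = 450 MPa): end bolts L_c = 48 − 22/2 = 37, R_n = min(1.2×37×6×450, 2.4×20×6×450) = 119.88 kN/bolt; interior L_c = 78 − 22 = 56, R_n = 129.6 kN/bolt. φR_n = 0.75 × (2×119.88 + 4×129.6) = 568.6 kN.
Block shear: shear path 2×[48+2×78] = 2×204 mm, A_gv = 2448, A_nv = 2×(204 − 2.5×24)×6 = 1728 mm²; tension across gage: (62 − 1×24)×6 = 228 mm². R_n = min(0.6×450×1728, 0.6×350×2448) + 1.0×450×228 = min(466.56, 514.08) + 102.6 = 569.16 kN. φR_n = 0.75 × 569.16 = 426.9 kN.
Governing: min(663.0, 568.6, 426.9) = 426.9 kN → block shear.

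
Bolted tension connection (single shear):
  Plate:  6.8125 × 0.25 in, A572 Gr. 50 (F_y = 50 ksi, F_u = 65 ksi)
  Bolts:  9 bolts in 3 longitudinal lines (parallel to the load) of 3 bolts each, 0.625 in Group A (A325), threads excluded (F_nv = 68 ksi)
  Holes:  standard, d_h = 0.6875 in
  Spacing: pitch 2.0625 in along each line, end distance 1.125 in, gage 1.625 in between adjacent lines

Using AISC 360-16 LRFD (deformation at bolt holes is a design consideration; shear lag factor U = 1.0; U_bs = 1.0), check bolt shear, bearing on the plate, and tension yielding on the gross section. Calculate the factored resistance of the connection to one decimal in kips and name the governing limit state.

76.6 kips (gross-section yield governs)

Bolt shear: A_b = π(0.625)²/4 = 0.3068 in². φR_n = 0.75 × 68 × 0.3068 × 9 × 1 = 140.8 kips.
Bearing (0.25 in plate, F_u = 65 ksi): end bolts L_c = 1.125 − 0.6875/2 = 0.78125, R_n = min(1.2×0.78125×0.25×65, 2.4×0.625×0.25×65) = 15.234 kips/bolt; interior L_c = 2.0625 − 0.6875 = 1.375, R_n = 24.375 kips/bolt. φR_n = 0.75 × (3×15.234 + 6×24.375) = 144.0 kips.
Tension yield (gross): A_g = 6.8125×0.25 = 1.7031 in². φR_n = 0.90 × 50 × 1.7031 = 76.6 kips.
Governing: min(140.8, 144.0, 76.6) = 76.6 kips → gross-section yield.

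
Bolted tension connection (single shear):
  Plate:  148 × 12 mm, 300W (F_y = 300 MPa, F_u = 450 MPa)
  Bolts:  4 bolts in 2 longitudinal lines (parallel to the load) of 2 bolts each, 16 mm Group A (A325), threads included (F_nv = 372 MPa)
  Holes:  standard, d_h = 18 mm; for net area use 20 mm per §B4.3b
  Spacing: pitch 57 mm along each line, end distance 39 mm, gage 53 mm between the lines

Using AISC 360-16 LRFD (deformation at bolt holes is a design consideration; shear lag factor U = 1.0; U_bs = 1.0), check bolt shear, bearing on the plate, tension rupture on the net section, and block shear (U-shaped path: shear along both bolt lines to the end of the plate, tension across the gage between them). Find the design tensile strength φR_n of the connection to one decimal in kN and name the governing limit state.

Bolt shear: A_b = π(16)²/4 = 201.06 mm². φR_n = 0.75 × 372 × 201.06 × 4 × 1 = 224.4 kN.
Bearing (12 mm plate, F_u = 450 MPa): end bolts L_c = 39 − 18/2 = 30, R_n = min(1.2×30×12×450, 2.4×16×12×450) = 194.4 kN/bolt; interior L_c = 57 − 18 = 39, R_n = 207.36 kN/bolt. φR_n = 0.75 × (2×194.4 + 2×207.36) = 602.6 kN.
Tension rupture (net): A_n = (148 − 2×20)×12 = 1296 mm² (U = 1.0, A_e = A_n). φR_n = 0.75 × 450 × 1296 = 437.4 kN.
Block shear: shear path 2×[39+1×57] = 2×96 mm, A_gv = 2304, A_nv = 2×(96 − 1.5×20)×12 = 1584 mm²; tension across gage: (53 − 1×20)×12 = 396 mm². R_n = min(0.6×450×1584, 0.6×300×2304) + 1.0×450×396 = min(427.68, 414.72) + 178.2 = 592.92 kN. φR_n = 0.75 × 592.92 = 444.7 kN.
Governing: min(224.4, 602.6, 437.4, 444.7) = 224.4 kN → bolt shear.

224.4 kN (bolt shear governs)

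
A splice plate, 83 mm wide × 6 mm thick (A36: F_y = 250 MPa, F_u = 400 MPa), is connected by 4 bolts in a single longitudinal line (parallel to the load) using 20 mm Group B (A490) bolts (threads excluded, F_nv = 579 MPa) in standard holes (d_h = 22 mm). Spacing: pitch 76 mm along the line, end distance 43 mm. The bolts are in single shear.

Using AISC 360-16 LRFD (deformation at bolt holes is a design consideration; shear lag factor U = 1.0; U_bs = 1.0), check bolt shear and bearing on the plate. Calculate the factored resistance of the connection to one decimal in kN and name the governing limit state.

Bolt shear: A_b = π(20)²/4 = 314.16 mm². φR_n = 0.75 × 579 × 314.16 × 4 × 1 = 545.7 kN.
Bearing (6 mm plate, F_u = 400 MPa): end bolts L_c = 43 − 22/2 = 32, R_n = min(1.2×32×6×400, 2.4×20×6×400) = 92.16 kN/bolt; interior L_c = 76 − 22 = 54, R_n = 115.2 kN/bolt. φR_n = 0.75 × (1×92.16 + 3×115.2) = 328.3 kN.
Governing: min(545.7, 328.3) = 328.3 kN → bearing.

328.3 kN (bearing governs)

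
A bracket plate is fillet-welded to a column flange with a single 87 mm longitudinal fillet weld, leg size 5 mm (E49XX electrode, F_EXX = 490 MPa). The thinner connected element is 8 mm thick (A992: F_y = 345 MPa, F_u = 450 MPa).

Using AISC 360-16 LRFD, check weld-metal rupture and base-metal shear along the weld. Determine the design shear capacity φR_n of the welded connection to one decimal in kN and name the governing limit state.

Weld metal: throat = 0.707×5 = 3.535 mm, L = 87 mm. φR_n = 0.75 × 0.6 × 490 × 3.535 × 87 = 67.8 kN.
Base metal shear (8 mm plate): yield φR_n = 1.0×0.6×345×8×87 = 144.1 kN; rupture φR_n = 0.75×0.6×450×8×87 = 140.9 kN; take 140.9 kN (rupture).
Governing: min(67.8, 140.9) = 67.8 kN → weld metal.

67.8 kN (weld metal governs)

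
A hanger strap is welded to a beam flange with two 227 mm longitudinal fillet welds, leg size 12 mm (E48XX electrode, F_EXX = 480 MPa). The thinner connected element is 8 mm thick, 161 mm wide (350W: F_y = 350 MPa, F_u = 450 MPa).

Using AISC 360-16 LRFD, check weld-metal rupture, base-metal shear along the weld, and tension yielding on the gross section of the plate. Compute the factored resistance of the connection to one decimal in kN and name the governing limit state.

405.7 kN (gross-section yield governs)

Weld metal: throat = 0.707×12 = 8.484 mm, L = 2×227 = 454 mm. φR_n = 0.75 × 0.6 × 480 × 8.484 × 454 = 832.0 kN.
Base metal shear (8 mm plate): yield φR_n = 1.0×0.6×350×8×454 = 762.7 kN; rupture φR_n = 0.75×0.6×450×8×454 = 735.5 kN; take 735.5 kN (rupture).
Tension yield (gross): A_g = 161×8 = 1288 mm². φR_n = 0.90 × 350 × 1288 = 405.7 kN.
Governing: min(832.0, 735.5, 405.7) = 405.7 kN → gross-section yield.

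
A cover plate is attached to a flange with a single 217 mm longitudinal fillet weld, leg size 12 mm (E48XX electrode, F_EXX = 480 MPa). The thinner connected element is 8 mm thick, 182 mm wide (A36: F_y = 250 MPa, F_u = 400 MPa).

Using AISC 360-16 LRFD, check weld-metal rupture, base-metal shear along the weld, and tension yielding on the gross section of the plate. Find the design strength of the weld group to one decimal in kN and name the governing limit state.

Weld metal: throat = 0.707×12 = 8.484 mm, L = 217 mm. φR_n = 0.75 × 0.6 × 480 × 8.484 × 217 = 397.7 kN.
Base metal shear (8 mm plate): yield φR_n = 1.0×0.6×250×8×217 = 260.4 kN; rupture φR_n = 0.75×0.6×400×8×217 = 312.5 kN; take 260.4 kN (yield).
Tension yield (gross): A_g = 182×8 = 1456 mm². φR_n = 0.90 × 250 × 1456 = 327.6 kN.
Governing: min(397.7, 260.4, 327.6) = 260.4 kN → base-metal shear.

260.4 kN (base-metal shear governs)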